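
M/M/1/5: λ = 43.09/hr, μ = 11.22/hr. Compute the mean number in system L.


ρ = 43.09/11.22 = 3.8405
L = ρ[1 − (K+1)ρ^K + Kρ^(K+1)] / [(1−ρ)(1−ρ^(K+1))]
Numerator: 3.8405·(1 − 6·835.445619 + 5·3208.498370) = 42363.453972
Denominator: (-2.8405)·(-3207.498370) = 9110.781912
L = 42363.453972/9110.781912 = 4.6498

Final: 4.6498


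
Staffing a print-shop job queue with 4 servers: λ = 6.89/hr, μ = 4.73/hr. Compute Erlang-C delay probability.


a = λ/μ = 1.4567; ρ = a/4 = 0.3642
P₀ = 0.231066 (from M/M/c formula)
C(c,a) = [a^c/(c!(1−ρ))]·P₀ = [4.50228/(24·0.6358)]·0.231066
= 0.29504·0.231066 = 0.068173

Final: 0.068173


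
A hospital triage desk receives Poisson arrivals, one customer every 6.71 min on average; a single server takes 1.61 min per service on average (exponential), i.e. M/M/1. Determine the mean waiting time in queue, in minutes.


λ = 60/6.71 = 8.9419 /hr
μ = 60/1.61 = 37.2671 /hr
ρ = λ/μ = 8.9419/37.2671 = 0.2399
Wq = ρ/(μ−λ) = 0.2399/(37.2671−8.9419) = 0.008471 hr
In minutes: 0.008471·60 = 0.5083 min

Final: 0.5083 min


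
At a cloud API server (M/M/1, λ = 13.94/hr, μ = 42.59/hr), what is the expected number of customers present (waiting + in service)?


ρ = λ/μ = 13.94/42.59 = 0.3273
L = ρ/(1−ρ) = 0.3273/(1 − 0.3273) = 0.3273/0.6727 = 0.4866

Final: 0.4866


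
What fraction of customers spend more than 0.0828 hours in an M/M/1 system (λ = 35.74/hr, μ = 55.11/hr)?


W ~ Exponential(μ−λ) for M/M/1.
μ − λ = 55.11 − 35.74 = 19.3700
P(W > t) = e^{−(μ−λ)t} = e^{−1.6038} = 0.201124

Final: 0.201124


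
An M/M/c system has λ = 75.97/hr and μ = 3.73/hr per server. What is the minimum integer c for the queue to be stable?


Stability requires cμ > λ ⇔ c > λ/μ.
λ/μ = 75.97/3.73 = 20.3673
Minimum integer c = ⌊20.3673⌋ + 1 = 21
Check: 21·3.73 = 78.33 > 75.97, while 20·3.73 = 74.60 ≤ 75.97

Final: 21 servers


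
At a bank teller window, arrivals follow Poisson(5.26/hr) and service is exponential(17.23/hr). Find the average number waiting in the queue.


ρ = 5.26/17.23 = 0.3053
Lq = ρ²/(1−ρ) = 0.09320/0.6947 = 0.1342

Final: 0.1342


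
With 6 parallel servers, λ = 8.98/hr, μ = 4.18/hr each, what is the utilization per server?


ρ = λ/(cμ) = 8.98/(6·4.18) = 8.98/25.08 = 0.3581

Final: 0.3581


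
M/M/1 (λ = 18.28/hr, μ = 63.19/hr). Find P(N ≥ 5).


ρ = 18.28/63.19 = 0.2893
P(N ≥ n) = ρ^n = 0.2893^5 = 0.002026

Final: 0.002026


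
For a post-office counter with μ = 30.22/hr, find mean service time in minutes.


Mean service time = 1/μ = 1/30.22 hour = 0.03309 hour
In minutes: 0.03309 × 60 = 1.9854 min

Final: 1.9854 min


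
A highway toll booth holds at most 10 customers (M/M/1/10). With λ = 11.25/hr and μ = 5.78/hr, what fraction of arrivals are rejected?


ρ = λ/μ = 11.25/5.78 = 1.9464
P_K = (1−ρ)ρ^K/(1−ρ^(K+1)) = (-0.9464·780.273469)/(1 − 1518.698361)
= -738.424892/-1517.698361 = 0.486543

Final: 0.486543


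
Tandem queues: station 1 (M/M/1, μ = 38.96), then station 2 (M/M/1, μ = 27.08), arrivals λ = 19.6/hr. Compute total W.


Each node sees arrival rate λ = 19.6/hr (tandem ⇒ throughput preserved).
W₁ = 1/(μ₁−λ) = 1/(38.96−19.6) = 0.05165 hr
W₂ = 1/(μ₂−λ) = 1/(27.08−19.6) = 0.13369 hr
W_total = W₁ + W₂ = 0.05165 + 0.13369 = 0.18534 hr

Final: 0.18534 hr


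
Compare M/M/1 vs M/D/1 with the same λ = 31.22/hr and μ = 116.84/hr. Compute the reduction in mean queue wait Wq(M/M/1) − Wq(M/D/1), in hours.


ρ = 31.22/116.84 = 0.2672
Wq(M/M/1) = ρ/(μ−λ) = 0.2672/85.62 = 0.003121 hr
Wq(M/D/1) = ρ/(2(μ−λ)) = 0.001560 hr
Savings = 0.003121 − 0.001560 = 0.001560 hr

Final: 0.001560 hr


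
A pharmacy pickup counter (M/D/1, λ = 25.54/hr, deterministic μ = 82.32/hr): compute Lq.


ρ = 25.54/82.32 = 0.3103
M/D/1: Lq = ρ²/(2(1−ρ)) = 0.09626/(2·0.6897) = 0.06978

Final: 0.06978


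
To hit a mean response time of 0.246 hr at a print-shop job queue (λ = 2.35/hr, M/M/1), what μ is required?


W = 1/(μ−λ) ⇒ μ − λ = 1/W = 1/0.246 = 4.0650
μ = λ + 1/W = 2.35 + 4.0650 = 6.4150 per hr

Final: 6.4150 /hr


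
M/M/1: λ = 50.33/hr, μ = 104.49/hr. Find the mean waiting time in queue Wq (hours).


ρ = 50.33/104.49 = 0.4817
Wq = ρ/(μ−λ) = 0.4817/(104.49 − 50.33) = 0.4817/54.16 = 0.008894 hr

Final: 0.008894 hr


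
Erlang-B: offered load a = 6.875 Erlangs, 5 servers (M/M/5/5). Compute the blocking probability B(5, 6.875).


B(c,a) = (a^c/c!) / Σ_{k=0}^{c} a^k/k!
a^5/5! = 127.991835
Σ terms (k=0..5): 1.00000 + 6.87500 + 23.63281 + 54.15853 + 93.08497 + 127.99184 = 306.743148
B = 127.991835/306.743148 = 0.417261

Final: 0.417261


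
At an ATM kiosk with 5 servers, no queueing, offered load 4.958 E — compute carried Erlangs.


B(5,4.958) = 0.281450 (Erlang-B)
Carried load = a(1 − B) = 4.958·(1 − 0.281450) = 4.958·0.718550 = 3.5626 E

Final: 3.5626 Erlangs


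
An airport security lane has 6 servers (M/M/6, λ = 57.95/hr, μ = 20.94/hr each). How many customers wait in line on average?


a = λ/μ = 2.7674; ρ = a/6 = 0.4612
P₀ = 0.062174
Lq = P₀·a^c·ρ / (c!·(1−ρ)²) = 0.062174·449.22155·0.4612/(720·0.29026)
= 0.06164

Final: 0.06164


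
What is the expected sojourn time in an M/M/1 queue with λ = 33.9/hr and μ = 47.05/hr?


W = 1/(μ−λ) = 1/(47.05 − 33.9) = 1/13.15 = 0.07605 hr

Final: 0.07605 hr


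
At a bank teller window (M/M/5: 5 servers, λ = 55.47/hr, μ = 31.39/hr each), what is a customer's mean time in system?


a = 1.7671; ρ = 0.3534; P₀ = 0.170167
Lq = P₀·a^c·ρ/(c!(1−ρ)²) = 0.02066
Wq = Lq/λ = 0.02066/55.47 = 0.0003724 hr
W = Wq + 1/μ = 0.0003724 + 0.03186 = 0.03223 hr

Final: 0.03223 hr


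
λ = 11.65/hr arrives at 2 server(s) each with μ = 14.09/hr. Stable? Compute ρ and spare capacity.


Total capacity cμ = 2·14.09 = 28.18/hr
ρ = λ/(cμ) = 11.65/28.18 = 0.4134
Stable ⇔ ρ < 1: YES
Spare capacity = cμ − λ = 28.18 − 11.65 = 16.53/hr

Final: ρ = 0.4134; stable; margin = 16.53/hr


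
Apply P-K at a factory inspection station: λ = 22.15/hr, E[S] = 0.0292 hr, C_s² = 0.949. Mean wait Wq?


ρ = λ·E[S] = 22.15·0.0292 = 0.6468
E[S²] = E[S]²(1+C_s²) = 0.0292²·(1+0.949) = 0.001662
Wq = λ·E[S²]/(2(1−ρ)) = 22.15·0.001662/(2·0.3532) = 0.05210 hr

Final: 0.05210 hr


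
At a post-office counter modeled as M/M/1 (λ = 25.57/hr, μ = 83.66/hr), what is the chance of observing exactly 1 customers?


ρ = 25.57/83.66 = 0.3056
P_n = (1−ρ)·ρ^n = (1 − 0.3056)·0.3056^1 = 0.6944·0.305642 = 0.212225

Final: 0.212225


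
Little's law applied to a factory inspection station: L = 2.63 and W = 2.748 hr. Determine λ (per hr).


λ = L/W = 2.63/2.748 = 0.9571 /hr

Final: 0.9571 /hr


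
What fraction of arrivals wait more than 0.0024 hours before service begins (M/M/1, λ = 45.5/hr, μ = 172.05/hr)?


ρ = 45.5/172.05 = 0.2645
P(Wq > t) = ρ·e^{−(μ−λ)t} = 0.2645·e^{−0.3037}
= 0.2645·0.738067 = 0.195188

Final: 0.195188


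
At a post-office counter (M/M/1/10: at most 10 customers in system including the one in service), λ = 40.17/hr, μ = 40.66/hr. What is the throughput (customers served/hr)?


ρ = 0.9879; P_K = (1−ρ)ρ^10/(1−ρ^11) = 0.085499
λ_eff = λ(1 − P_K) = 40.17·(1 − 0.085499) = 40.17·0.914501 = 36.7355 /hr

Final: 36.7355 /hr


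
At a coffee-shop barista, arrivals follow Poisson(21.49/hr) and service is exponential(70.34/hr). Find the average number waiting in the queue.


ρ = 21.49/70.34 = 0.3055
Lq = ρ²/(1−ρ) = 0.09334/0.6945 = 0.1344

Final: 0.1344


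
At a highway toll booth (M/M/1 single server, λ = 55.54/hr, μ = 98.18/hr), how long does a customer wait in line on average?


ρ = 55.54/98.18 = 0.5657
Wq = ρ/(μ−λ) = 0.5657/(98.18 − 55.54) = 0.5657/42.64 = 0.01327 hr

Final: 0.01327 hr


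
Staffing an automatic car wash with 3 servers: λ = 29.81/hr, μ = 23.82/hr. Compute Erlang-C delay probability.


a = λ/μ = 1.2515; ρ = a/3 = 0.4172
P₀ = 0.278162 (from M/M/c formula)
C(c,a) = [a^c/(c!(1−ρ))]·P₀ = [1.96002/(6·0.5828)]·0.278162
= 0.56048·0.278162 = 0.155903

Final: 0.155903


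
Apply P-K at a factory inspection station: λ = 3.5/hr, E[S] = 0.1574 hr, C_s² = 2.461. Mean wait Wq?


ρ = λ·E[S] = 3.5·0.1574 = 0.5509
E[S²] = E[S]²(1+C_s²) = 0.1574²·(1+2.461) = 0.085745
Wq = λ·E[S²]/(2(1−ρ)) = 3.5·0.085745/(2·0.4491) = 0.33412 hr

Final: 0.33412 hr


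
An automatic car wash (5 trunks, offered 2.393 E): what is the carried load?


B(5,2.393) = 0.061923 (Erlang-B)
Carried load = a(1 − B) = 2.393·(1 − 0.061923) = 2.393·0.938077 = 2.2448 E

Final: 2.2448 Erlangs


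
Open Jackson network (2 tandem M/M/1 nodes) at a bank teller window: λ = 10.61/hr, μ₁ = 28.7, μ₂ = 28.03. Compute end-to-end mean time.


Each node sees arrival rate λ = 10.61/hr (tandem ⇒ throughput preserved).
W₁ = 1/(μ₁−λ) = 1/(28.7−10.61) = 0.05528 hr
W₂ = 1/(μ₂−λ) = 1/(28.03−10.61) = 0.05741 hr
W_total = W₁ + W₂ = 0.05528 + 0.05741 = 0.11268 hr

Final: 0.11268 hr


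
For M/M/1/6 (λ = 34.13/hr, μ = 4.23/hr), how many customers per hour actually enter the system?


ρ = 8.0686; P_K = (1−ρ)ρ^6/(1−ρ^7) = 0.876063
λ_eff = λ(1 − P_K) = 34.13·(1 − 0.876063) = 34.13·0.123937 = 4.2300 /hr

Final: 4.2300 /hr


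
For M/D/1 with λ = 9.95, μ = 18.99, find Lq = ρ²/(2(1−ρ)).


ρ = 9.95/18.99 = 0.5240
M/D/1: Lq = ρ²/(2(1−ρ)) = 0.2745/(2·0.4760) = 0.28835

Final: 0.28835


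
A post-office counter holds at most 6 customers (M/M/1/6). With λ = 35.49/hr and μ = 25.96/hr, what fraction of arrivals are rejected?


ρ = λ/μ = 35.49/25.96 = 1.3671
P_K = (1−ρ)ρ^K/(1−ρ^(K+1)) = (-0.3671·6.528417)/(1 − 8.925020)
= -2.396603/-7.925020 = 0.302410

Final: 0.302410


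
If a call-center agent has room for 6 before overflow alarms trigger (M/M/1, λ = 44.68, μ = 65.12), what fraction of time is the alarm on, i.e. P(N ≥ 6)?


ρ = 44.68/65.12 = 0.6861
P(N ≥ n) = ρ^n = 0.6861^6 = 0.104326

Final: 0.104326


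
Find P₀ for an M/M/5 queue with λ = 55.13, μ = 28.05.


a = λ/μ = 55.13/28.05 = 1.9654; ρ = a/c = 0.3931
Σ_{k=0}^{4} a^k/k! (terms k=0..4) = 1.00000 + 1.96542 + 1.93144 + 1.26536 + 0.62174 = 6.78396
Tail: a^5/(5!(1−ρ)) = 29.32754/(120·0.6069) = 0.40269
P₀ = 1/(6.78396 + 0.40269) = 1/7.18664 = 0.139147

Final: 0.139147


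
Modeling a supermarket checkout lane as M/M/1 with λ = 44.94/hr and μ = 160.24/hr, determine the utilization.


ρ = λ/μ = 44.94/160.24 = 0.2805

Final: 0.2805


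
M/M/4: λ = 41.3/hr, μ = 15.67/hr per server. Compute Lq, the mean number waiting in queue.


a = λ/μ = 2.6356; ρ = a/4 = 0.6589
P₀ = 0.062288
Lq = P₀·a^c·ρ / (c!·(1−ρ)²) = 0.062288·48.25299·0.6589/(24·0.11635)
= 0.70922

Final: 0.70922


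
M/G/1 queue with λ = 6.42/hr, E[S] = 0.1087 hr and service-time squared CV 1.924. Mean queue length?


ρ = λ·E[S] = 6.42·0.1087 = 0.6979
Lq = ρ²(1+C_s²)/(2(1−ρ)) = 0.4870·(1+1.924)/(2·0.3021)
= 0.4870·2.9240/0.6043 = 2.35646

Final: 2.35646


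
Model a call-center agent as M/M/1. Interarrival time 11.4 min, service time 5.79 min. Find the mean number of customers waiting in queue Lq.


λ = 60/11.4 = 5.2632 /hr
μ = 60/5.79 = 10.3627 /hr
ρ = λ/μ = 5.2632/10.3627 = 0.5079
Lq = ρ²/(1−ρ) = 0.2580/0.4921 = 0.5242

Final: 0.5242


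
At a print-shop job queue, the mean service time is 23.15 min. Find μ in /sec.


μ = 1/(service time) in consistent units.
1 second = 0.0166667 min, so μ = 0.0166667/23.15 = 0.0007199 per second

Final: 0.0007199 /sec


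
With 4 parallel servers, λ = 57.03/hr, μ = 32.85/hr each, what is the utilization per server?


ρ = λ/(cμ) = 57.03/(4·32.85) = 57.03/131.40 = 0.4340

Final: 0.4340


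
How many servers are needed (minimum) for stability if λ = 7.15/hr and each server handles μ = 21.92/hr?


Stability requires cμ > λ ⇔ c > λ/μ.
λ/μ = 7.15/21.92 = 0.3262
Minimum integer c = ⌊0.3262⌋ + 1 = 1
Check: 1·21.92 = 21.92 > 7.15, while 0·21.92 = 0.00 ≤ 7.15

Final: 1 servers


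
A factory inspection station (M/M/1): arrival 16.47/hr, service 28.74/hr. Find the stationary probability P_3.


ρ = 16.47/28.74 = 0.5731
P_n = (1−ρ)·ρ^n = (1 − 0.5731)·0.5731^3 = 0.4269·0.188200 = 0.080349

Final: 0.080349


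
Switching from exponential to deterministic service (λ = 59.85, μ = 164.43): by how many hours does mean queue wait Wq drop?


ρ = 59.85/164.43 = 0.3640
Wq(M/M/1) = ρ/(μ−λ) = 0.3640/104.58 = 0.003480 hr
Wq(M/D/1) = ρ/(2(μ−λ)) = 0.001740 hr
Savings = 0.003480 − 0.001740 = 0.001740 hr

Final: 0.001740 hr


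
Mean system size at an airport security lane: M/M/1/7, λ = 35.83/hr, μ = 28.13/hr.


ρ = 35.83/28.13 = 1.2737
L = ρ[1 − (K+1)ρ^K + Kρ^(K+1)] / [(1−ρ)(1−ρ^(K+1))]
Numerator: 1.2737·(1 − 8·5.439256 + 7·6.928139) = 7.620624
Denominator: (-0.2737)·(-5.928139) = 1.622704
L = 7.620624/1.622704 = 4.6962

Final: 4.6962


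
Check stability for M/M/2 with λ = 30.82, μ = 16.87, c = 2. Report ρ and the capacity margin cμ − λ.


Total capacity cμ = 2·16.87 = 33.74/hr
ρ = λ/(cμ) = 30.82/33.74 = 0.9135
Stable ⇔ ρ < 1: YES
Spare capacity = cμ − λ = 33.74 − 30.82 = 2.92/hr

Final: ρ = 0.9135; stable; margin = 2.92/hr


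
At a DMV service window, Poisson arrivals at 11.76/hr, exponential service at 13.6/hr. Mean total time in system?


W = 1/(μ−λ) = 1/(13.6 − 11.76) = 1/1.84 = 0.5435 hr

Final: 0.5435 hr


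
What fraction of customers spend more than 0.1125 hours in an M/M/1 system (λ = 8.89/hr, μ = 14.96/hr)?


W ~ Exponential(μ−λ) for M/M/1.
μ − λ = 14.96 − 8.89 = 6.0700
P(W > t) = e^{−(μ−λ)t} = e^{−0.6829} = 0.505163

Final: 0.505163


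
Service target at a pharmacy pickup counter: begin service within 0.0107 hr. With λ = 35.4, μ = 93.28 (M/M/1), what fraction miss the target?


ρ = 35.4/93.28 = 0.3795
P(Wq > t) = ρ·e^{−(μ−λ)t} = 0.3795·e^{−0.6193}
= 0.3795·0.538313 = 0.204291

Final: 0.204291


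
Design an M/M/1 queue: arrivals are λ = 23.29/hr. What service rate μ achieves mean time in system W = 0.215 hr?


W = 1/(μ−λ) ⇒ μ − λ = 1/W = 1/0.215 = 4.6512
μ = λ + 1/W = 23.29 + 4.6512 = 27.9412 per hr

Final: 27.9412 /hr


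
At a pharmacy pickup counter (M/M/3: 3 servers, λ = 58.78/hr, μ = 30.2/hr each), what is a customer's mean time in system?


a = 1.9464; ρ = 0.6488; P₀ = 0.119911
Lq = P₀·a^c·ρ/(c!(1−ρ)²) = 0.77506
Wq = Lq/λ = 0.77506/58.78 = 0.01319 hr
W = Wq + 1/μ = 0.01319 + 0.03311 = 0.04630 hr

Final: 0.04630 hr


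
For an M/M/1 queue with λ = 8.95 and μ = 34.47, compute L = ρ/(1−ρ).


ρ = λ/μ = 8.95/34.47 = 0.2596
L = ρ/(1−ρ) = 0.2596/(1 − 0.2596) = 0.2596/0.7404 = 0.3507

Final: 0.3507


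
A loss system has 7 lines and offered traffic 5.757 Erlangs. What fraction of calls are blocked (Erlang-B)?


B(c,a) = (a^c/c!) / Σ_{k=0}^{c} a^k/k!
a^7/7! = 41.585609
Σ terms (k=0..7): 1.00000 + 5.75700 + 16.57152 + 31.80076 + 45.76924 + 52.69870 + 50.56440 + 41.58561 = 245.747229
B = 41.585609/245.747229 = 0.169221

Final: 0.169221


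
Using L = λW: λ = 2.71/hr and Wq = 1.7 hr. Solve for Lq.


Lq = λWq = 2.71·1.7 = 4.6070

Final: 4.6070


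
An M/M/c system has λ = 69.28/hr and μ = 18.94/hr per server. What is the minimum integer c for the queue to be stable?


Stability requires cμ > λ ⇔ c > λ/μ.
λ/μ = 69.28/18.94 = 3.6579
Minimum integer c = ⌊3.6579⌋ + 1 = 4
Check: 4·18.94 = 75.76 > 69.28, while 3·18.94 = 56.82 ≤ 69.28

Final: 4 servers


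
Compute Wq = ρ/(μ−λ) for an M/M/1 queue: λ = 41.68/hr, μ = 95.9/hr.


ρ = 41.68/95.9 = 0.4346
Wq = ρ/(μ−λ) = 0.4346/(95.9 − 41.68) = 0.4346/54.22 = 0.008016 hr

Final: 0.008016 hr


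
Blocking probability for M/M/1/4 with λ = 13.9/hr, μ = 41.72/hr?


ρ = λ/μ = 13.9/41.72 = 0.3332
P_K = (1−ρ)ρ^K/(1−ρ^(K+1)) = (0.6668·0.012322)/(1 − 0.004105)
= 0.008217/0.995895 = 0.008251

Final: 0.008251


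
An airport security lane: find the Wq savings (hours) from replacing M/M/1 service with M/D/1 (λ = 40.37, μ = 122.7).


ρ = 40.37/122.7 = 0.3290
Wq(M/M/1) = ρ/(μ−λ) = 0.3290/82.33 = 0.003996 hr
Wq(M/D/1) = ρ/(2(μ−λ)) = 0.001998 hr
Savings = 0.003996 − 0.001998 = 0.001998 hr

Final: 0.001998 hr


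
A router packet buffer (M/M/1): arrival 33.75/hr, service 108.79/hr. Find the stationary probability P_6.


ρ = 33.75/108.79 = 0.3102
P_n = (1−ρ)·ρ^n = (1 − 0.3102)·0.3102^6 = 0.6898·0.0008915 = 0.0006149

Final: 0.0006149


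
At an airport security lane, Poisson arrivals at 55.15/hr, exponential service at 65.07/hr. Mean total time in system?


W = 1/(μ−λ) = 1/(65.07 − 55.15) = 1/9.92 = 0.1008 hr

Final: 0.1008 hr


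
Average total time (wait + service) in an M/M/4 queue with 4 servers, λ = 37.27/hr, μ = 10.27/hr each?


a = 3.6290; ρ = 0.9073; P₀ = 0.010299
Lq = P₀·a^c·ρ/(c!(1−ρ)²) = 7.84995
Wq = Lq/λ = 7.84995/37.27 = 0.21062 hr
W = Wq + 1/μ = 0.21062 + 0.09737 = 0.30799 hr

Final: 0.30799 hr


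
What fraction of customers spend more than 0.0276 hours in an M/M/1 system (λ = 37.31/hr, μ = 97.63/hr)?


W ~ Exponential(μ−λ) for M/M/1.
μ − λ = 97.63 − 37.31 = 60.3200
P(W > t) = e^{−(μ−λ)t} = e^{−1.6648} = 0.189222

Final: 0.189222


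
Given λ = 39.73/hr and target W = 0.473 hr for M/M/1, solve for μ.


W = 1/(μ−λ) ⇒ μ − λ = 1/W = 1/0.473 = 2.1142
μ = λ + 1/W = 39.73 + 2.1142 = 41.8442 per hr

Final: 41.8442 /hr


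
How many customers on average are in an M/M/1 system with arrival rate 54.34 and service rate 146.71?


ρ = λ/μ = 54.34/146.71 = 0.3704
L = ρ/(1−ρ) = 0.3704/(1 − 0.3704) = 0.3704/0.6296 = 0.5883

Final: 0.5883


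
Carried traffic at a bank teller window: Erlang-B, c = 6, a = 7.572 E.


B(6,7.572) = 0.365725 (Erlang-B)
Carried load = a(1 − B) = 7.572·(1 − 0.365725) = 7.572·0.634275 = 4.8027 E

Final: 4.8027 Erlangs


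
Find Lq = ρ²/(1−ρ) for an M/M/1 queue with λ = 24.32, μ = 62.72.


ρ = 24.32/62.72 = 0.3878
Lq = ρ²/(1−ρ) = 0.1504/0.6122 = 0.2456

Final: 0.2456


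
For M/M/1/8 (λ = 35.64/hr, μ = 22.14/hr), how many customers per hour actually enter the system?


ρ = 1.6098; P_K = (1−ρ)ρ^8/(1−ρ^9) = 0.384079
λ_eff = λ(1 − P_K) = 35.64·(1 − 0.384079) = 35.64·0.615921 = 21.9514 /hr

Final: 21.9514 /hr


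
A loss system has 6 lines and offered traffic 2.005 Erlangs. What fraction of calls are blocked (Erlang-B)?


B(c,a) = (a^c/c!) / Σ_{k=0}^{c} a^k/k!
a^6/6! = 0.090231
Σ terms (k=0..6): 1.00000 + 2.00500 + 2.01001 + 1.34336 + 0.67336 + 0.27002 + 0.09023 = 7.391977
B = 0.090231/7.391977 = 0.012207

Final: 0.012207


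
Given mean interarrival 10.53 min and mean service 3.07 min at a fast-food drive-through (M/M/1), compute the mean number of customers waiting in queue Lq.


λ = 60/10.53 = 5.6980 /hr
μ = 60/3.07 = 19.5440 /hr
ρ = λ/μ = 5.6980/19.5440 = 0.2915
Lq = ρ²/(1−ρ) = 0.08500/0.7085 = 0.1200

Final: 0.1200


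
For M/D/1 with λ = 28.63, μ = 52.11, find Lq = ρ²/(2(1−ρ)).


ρ = 28.63/52.11 = 0.5494
M/D/1: Lq = ρ²/(2(1−ρ)) = 0.3019/(2·0.4506) = 0.33496

Final: 0.33496


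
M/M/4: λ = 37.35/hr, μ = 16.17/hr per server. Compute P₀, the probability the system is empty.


a = λ/μ = 37.35/16.17 = 2.3098; ρ = a/c = 0.5775
Σ_{k=0}^{3} a^k/k! (terms k=0..3) = 1.00000 + 2.30983 + 2.66766 + 2.05395 = 8.03145
Tail: a^4/(4!(1−ρ)) = 28.46573/(24·0.4225) = 2.80699
P₀ = 1/(8.03145 + 2.80699) = 1/10.83844 = 0.092264

Final: 0.092264


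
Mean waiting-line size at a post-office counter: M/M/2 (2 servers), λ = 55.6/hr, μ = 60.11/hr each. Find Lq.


a = λ/μ = 0.9250; ρ = a/2 = 0.4625
P₀ = 0.367535
Lq = P₀·a^c·ρ / (c!·(1−ρ)²) = 0.367535·0.85557·0.4625/(2·0.28892)
= 0.25168

Final: 0.25168


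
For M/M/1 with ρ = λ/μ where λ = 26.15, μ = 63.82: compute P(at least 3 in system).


ρ = 26.15/63.82 = 0.4097
P(N ≥ n) = ρ^n = 0.4097^3 = 0.068793

Final: 0.068793


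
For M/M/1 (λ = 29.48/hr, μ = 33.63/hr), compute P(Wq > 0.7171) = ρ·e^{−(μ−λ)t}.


ρ = 29.48/33.63 = 0.8766
P(Wq > t) = ρ·e^{−(μ−λ)t} = 0.8766·e^{−2.9760}
= 0.8766·0.050998 = 0.044705

Final: 0.044705


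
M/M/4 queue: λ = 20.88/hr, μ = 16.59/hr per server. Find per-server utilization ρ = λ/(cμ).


ρ = λ/(cμ) = 20.88/(4·16.59) = 20.88/66.36 = 0.3146

Final: 0.3146


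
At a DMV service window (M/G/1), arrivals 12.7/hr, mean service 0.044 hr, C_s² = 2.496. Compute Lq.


ρ = λ·E[S] = 12.7·0.044 = 0.5588
Lq = ρ²(1+C_s²)/(2(1−ρ)) = 0.3123·(1+2.496)/(2·0.4412)
= 0.3123·3.4960/0.8824 = 1.23714

Final: 1.23714


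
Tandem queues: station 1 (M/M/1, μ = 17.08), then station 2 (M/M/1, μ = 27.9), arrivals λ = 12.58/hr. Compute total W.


Each node sees arrival rate λ = 12.58/hr (tandem ⇒ throughput preserved).
W₁ = 1/(μ₁−λ) = 1/(17.08−12.58) = 0.22222 hr
W₂ = 1/(μ₂−λ) = 1/(27.9−12.58) = 0.06527 hr
W_total = W₁ + W₂ = 0.22222 + 0.06527 = 0.28750 hr

Final: 0.28750 hr


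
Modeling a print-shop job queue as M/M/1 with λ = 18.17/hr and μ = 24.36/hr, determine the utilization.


ρ = λ/μ = 18.17/24.36 = 0.7459

Final: 0.7459


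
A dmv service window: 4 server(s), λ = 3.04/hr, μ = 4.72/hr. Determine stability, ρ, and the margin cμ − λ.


Total capacity cμ = 4·4.72 = 18.88/hr
ρ = λ/(cμ) = 3.04/18.88 = 0.1610
Stable ⇔ ρ < 1: YES
Spare capacity = cμ − λ = 18.88 − 3.04 = 15.84/hr

Final: ρ = 0.1610; stable; margin = 15.84/hr


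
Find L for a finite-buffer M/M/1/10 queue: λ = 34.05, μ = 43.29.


ρ = 34.05/43.29 = 0.7866
L = ρ[1 − (K+1)ρ^K + Kρ^(K+1)] / [(1−ρ)(1−ρ^(K+1))]
Numerator: 0.7866·(1 − 11·0.090635 + 10·0.071289) = 0.563103
Denominator: (0.2134)·(0.928711) = 0.198228
L = 0.563103/0.198228 = 2.8407

Final: 2.8407


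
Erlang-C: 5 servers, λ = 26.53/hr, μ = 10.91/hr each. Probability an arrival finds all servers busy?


a = λ/μ = 2.4317; ρ = a/5 = 0.4863
P₀ = 0.086049 (from M/M/c formula)
C(c,a) = [a^c/(c!(1−ρ))]·P₀ = [85.02810/(120·0.5137)]·0.086049
= 1.37946·0.086049 = 0.118701

Final: 0.118701


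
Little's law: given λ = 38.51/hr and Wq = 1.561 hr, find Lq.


Lq = λWq = 38.51·1.561 = 60.1141

Final: 60.1141


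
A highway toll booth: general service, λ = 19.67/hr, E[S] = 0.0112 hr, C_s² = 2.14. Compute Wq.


ρ = λ·E[S] = 19.67·0.0112 = 0.2203
E[S²] = E[S]²(1+C_s²) = 0.0112²·(1+2.14) = 0.0003939
Wq = λ·E[S²]/(2(1−ρ)) = 19.67·0.0003939/(2·0.7797) = 0.004968 hr

Final: 0.004968 hr


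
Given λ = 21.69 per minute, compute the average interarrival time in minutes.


Mean interarrival time = 1/λ = 1/21.69 minute = 0.04610 minute
In minutes: 0.04610 × 1 = 0.04610 min

Final: 0.04610 min


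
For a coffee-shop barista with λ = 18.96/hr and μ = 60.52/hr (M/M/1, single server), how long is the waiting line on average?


ρ = 18.96/60.52 = 0.3133
Lq = ρ²/(1−ρ) = 0.09815/0.6867 = 0.1429

Final: 0.1429


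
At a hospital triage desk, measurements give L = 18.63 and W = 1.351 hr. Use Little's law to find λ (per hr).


λ = L/W = 18.63/1.351 = 13.7898 /hr

Final: 13.7898 /hr


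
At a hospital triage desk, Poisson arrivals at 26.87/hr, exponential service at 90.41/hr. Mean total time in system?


W = 1/(μ−λ) = 1/(90.41 − 26.87) = 1/63.54 = 0.01574 hr

Final: 0.01574 hr


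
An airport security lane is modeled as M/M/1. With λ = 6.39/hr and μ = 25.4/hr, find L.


ρ = λ/μ = 6.39/25.4 = 0.2516
L = ρ/(1−ρ) = 0.2516/(1 − 0.2516) = 0.2516/0.7484 = 0.3361

Final: 0.3361


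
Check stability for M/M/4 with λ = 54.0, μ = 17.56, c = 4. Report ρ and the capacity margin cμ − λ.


Total capacity cμ = 4·17.56 = 70.24/hr
ρ = λ/(cμ) = 54.0/70.24 = 0.7688
Stable ⇔ ρ < 1: YES
Spare capacity = cμ − λ = 70.24 − 54.0 = 16.24/hr

Final: ρ = 0.7688; stable; margin = 16.24/hr


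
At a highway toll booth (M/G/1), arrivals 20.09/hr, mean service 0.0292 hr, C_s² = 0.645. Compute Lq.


ρ = λ·E[S] = 20.09·0.0292 = 0.5866
Lq = ρ²(1+C_s²)/(2(1−ρ)) = 0.3441·(1+0.645)/(2·0.4134)
= 0.3441·1.6450/0.8267 = 0.68473

Final: 0.68473


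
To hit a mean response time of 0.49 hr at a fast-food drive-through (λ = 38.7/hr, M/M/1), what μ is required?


W = 1/(μ−λ) ⇒ μ − λ = 1/W = 1/0.49 = 2.0408
μ = λ + 1/W = 38.7 + 2.0408 = 40.7408 per hr

Final: 40.7408 /hr


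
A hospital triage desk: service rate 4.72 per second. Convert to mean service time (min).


Mean service time = 1/μ = 1/4.72 second = 0.21186 second
In minutes: 0.21186 × 0.0166667 = 0.003531 min

Final: 0.003531 min


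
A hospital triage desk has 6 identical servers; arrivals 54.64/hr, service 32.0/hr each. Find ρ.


ρ = λ/(cμ) = 54.64/(6·32.0) = 54.64/192.00 = 0.2846

Final: 0.2846


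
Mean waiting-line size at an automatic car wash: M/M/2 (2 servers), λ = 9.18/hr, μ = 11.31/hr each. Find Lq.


a = λ/μ = 0.8117; ρ = a/2 = 0.4058
P₀ = 0.422642
Lq = P₀·a^c·ρ / (c!·(1−ρ)²) = 0.422642·0.65881·0.4058/(2·0.35303)
= 0.16004

Final: 0.16004


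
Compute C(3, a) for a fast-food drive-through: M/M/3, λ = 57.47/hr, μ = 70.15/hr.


a = λ/μ = 0.8192; ρ = a/3 = 0.2731
P₀ = 0.438425 (from M/M/c formula)
C(c,a) = [a^c/(c!(1−ρ))]·P₀ = [0.54985/(6·0.7269)]·0.438425
= 0.12607·0.438425 = 0.055271

Final: 0.055271


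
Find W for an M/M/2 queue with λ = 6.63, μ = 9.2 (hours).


a = 0.7207; ρ = 0.3603; P₀ = 0.470236
Lq = P₀·a^c·ρ/(c!(1−ρ)²) = 0.10753
Wq = Lq/λ = 0.10753/6.63 = 0.01622 hr
W = Wq + 1/μ = 0.01622 + 0.10870 = 0.12491 hr

Final: 0.12491 hr


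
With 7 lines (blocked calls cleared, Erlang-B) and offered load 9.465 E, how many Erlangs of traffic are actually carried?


B(7,9.465) = 0.384373 (Erlang-B)
Carried load = a(1 − B) = 9.465·(1 − 0.384373) = 9.465·0.615627 = 5.8269 E

Final: 5.8269 Erlangs


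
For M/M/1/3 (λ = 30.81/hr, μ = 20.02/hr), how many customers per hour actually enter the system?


ρ = 1.5390; P_K = (1−ρ)ρ^3/(1−ρ^4) = 0.426190
λ_eff = λ(1 − P_K) = 30.81·(1 − 0.426190) = 30.81·0.573810 = 17.6791 /hr

Final: 17.6791 /hr


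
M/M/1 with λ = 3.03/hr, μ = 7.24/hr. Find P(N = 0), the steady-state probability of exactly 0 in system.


ρ = 3.03/7.24 = 0.4185
P_n = (1−ρ)·ρ^n = (1 − 0.4185)·0.4185^0 = 0.5815·1.000000 = 0.581492

Final: 0.581492


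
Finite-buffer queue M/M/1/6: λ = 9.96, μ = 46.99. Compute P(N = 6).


ρ = λ/μ = 9.96/46.99 = 0.2120
P_K = (1−ρ)ρ^K/(1−ρ^(K+1)) = (0.7880·0.00009068)/(1 − 0.00001922)
= 0.00007146/0.999981 = 0.00007146

Final: 0.00007146


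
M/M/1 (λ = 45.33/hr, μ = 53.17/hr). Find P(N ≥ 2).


ρ = 45.33/53.17 = 0.8525
P(N ≥ n) = ρ^n = 0.8525^2 = 0.726839

Final: 0.726839


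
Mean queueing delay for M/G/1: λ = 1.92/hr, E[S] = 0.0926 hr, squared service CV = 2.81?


ρ = λ·E[S] = 1.92·0.0926 = 0.1778
E[S²] = E[S]²(1+C_s²) = 0.0926²·(1+2.81) = 0.032670
Wq = λ·E[S²]/(2(1−ρ)) = 1.92·0.032670/(2·0.8222) = 0.03814 hr

Final: 0.03814 hr


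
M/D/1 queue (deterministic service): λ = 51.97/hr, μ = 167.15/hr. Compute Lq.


ρ = 51.97/167.15 = 0.3109
M/D/1: Lq = ρ²/(2(1−ρ)) = 0.09667/(2·0.6891) = 0.07014

Final: 0.07014


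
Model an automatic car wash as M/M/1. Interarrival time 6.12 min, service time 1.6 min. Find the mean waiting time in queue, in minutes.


λ = 60/6.12 = 9.8039 /hr
μ = 60/1.6 = 37.5000 /hr
ρ = λ/μ = 9.8039/37.5000 = 0.2614
Wq = ρ/(μ−λ) = 0.2614/(37.5000−9.8039) = 0.009440 hr
In minutes: 0.009440·60 = 0.5664 min

Final: 0.5664 min


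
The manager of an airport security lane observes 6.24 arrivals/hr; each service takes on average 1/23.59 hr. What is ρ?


ρ = λ/μ = 6.24/23.59 = 0.2645

Final: 0.2645


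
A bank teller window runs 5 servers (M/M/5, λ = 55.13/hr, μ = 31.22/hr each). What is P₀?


a = λ/μ = 55.13/31.22 = 1.7659; ρ = a/c = 0.3532
Σ_{k=0}^{4} a^k/k! (terms k=0..4) = 1.00000 + 1.76586 + 1.55912 + 0.91773 + 0.40514 = 5.64785
Tail: a^5/(5!(1−ρ)) = 17.17020/(120·0.6468) = 0.22121
P₀ = 1/(5.64785 + 0.22121) = 1/5.86906 = 0.170385

Final: 0.170385


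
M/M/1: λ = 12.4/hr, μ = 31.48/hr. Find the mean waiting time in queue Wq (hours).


ρ = 12.4/31.48 = 0.3939
Wq = ρ/(μ−λ) = 0.3939/(31.48 − 12.4) = 0.3939/19.08 = 0.02064 hr

Final: 0.02064 hr


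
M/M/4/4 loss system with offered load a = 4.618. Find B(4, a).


B(c,a) = (a^c/c!) / Σ_{k=0}^{c} a^k/k!
a^4/4! = 18.949793
Σ terms (k=0..4): 1.00000 + 4.61800 + 10.66296 + 16.41385 + 18.94979 = 51.644608
B = 18.949793/51.644608 = 0.366927

Final: 0.366927


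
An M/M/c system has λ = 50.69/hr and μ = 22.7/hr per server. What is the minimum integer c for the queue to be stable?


Stability requires cμ > λ ⇔ c > λ/μ.
λ/μ = 50.69/22.7 = 2.2330
Minimum integer c = ⌊2.2330⌋ + 1 = 3
Check: 3·22.7 = 68.10 > 50.69, while 2·22.7 = 45.40 ≤ 50.69

Final: 3 servers


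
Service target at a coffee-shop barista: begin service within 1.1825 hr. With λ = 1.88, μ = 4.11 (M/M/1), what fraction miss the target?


ρ = 1.88/4.11 = 0.4574
P(Wq > t) = ρ·e^{−(μ−λ)t} = 0.4574·e^{−2.6370}
= 0.4574·0.071577 = 0.032741

Final: 0.032741


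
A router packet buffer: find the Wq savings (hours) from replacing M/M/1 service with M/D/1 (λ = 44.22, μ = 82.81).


ρ = 44.22/82.81 = 0.5340
Wq(M/M/1) = ρ/(μ−λ) = 0.5340/38.59 = 0.01384 hr
Wq(M/D/1) = ρ/(2(μ−λ)) = 0.006919 hr
Savings = 0.01384 − 0.006919 = 0.006919 hr

Final: 0.006919 hr


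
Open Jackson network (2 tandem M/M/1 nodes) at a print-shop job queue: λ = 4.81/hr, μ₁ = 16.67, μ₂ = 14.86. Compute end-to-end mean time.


Each node sees arrival rate λ = 4.81/hr (tandem ⇒ throughput preserved).
W₁ = 1/(μ₁−λ) = 1/(16.67−4.81) = 0.08432 hr
W₂ = 1/(μ₂−λ) = 1/(14.86−4.81) = 0.09950 hr
W_total = W₁ + W₂ = 0.08432 + 0.09950 = 0.18382 hr

Final: 0.18382 hr


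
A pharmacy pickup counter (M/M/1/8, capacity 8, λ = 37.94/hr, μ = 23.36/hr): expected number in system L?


ρ = 37.94/23.36 = 1.6241
L = ρ[1 − (K+1)ρ^K + Kρ^(K+1)] / [(1−ρ)(1−ρ^(K+1))]
Numerator: 1.6241·(1 − 9·48.416780 + 8·78.635815) = 315.628803
Denominator: (-0.6241)·(-77.635815) = 48.455915
L = 315.628803/48.455915 = 6.5137

Final: 6.5137


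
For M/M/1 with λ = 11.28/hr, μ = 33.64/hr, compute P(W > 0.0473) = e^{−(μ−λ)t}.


W ~ Exponential(μ−λ) for M/M/1.
μ − λ = 33.64 − 11.28 = 22.3600
P(W > t) = e^{−(μ−λ)t} = e^{−1.0576} = 0.347279

Final: 0.347279


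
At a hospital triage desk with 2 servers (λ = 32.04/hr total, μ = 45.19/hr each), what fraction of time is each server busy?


ρ = λ/(cμ) = 32.04/(2·45.19) = 32.04/90.38 = 0.3545

Final: 0.3545


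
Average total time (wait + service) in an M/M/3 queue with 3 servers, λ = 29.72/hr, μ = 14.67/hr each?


a = 2.0259; ρ = 0.6753; P₀ = 0.106997
Lq = P₀·a^c·ρ/(c!(1−ρ)²) = 0.94976
Wq = Lq/λ = 0.94976/29.72 = 0.03196 hr
W = Wq + 1/μ = 0.03196 + 0.06817 = 0.10012 hr

Final: 0.10012 hr


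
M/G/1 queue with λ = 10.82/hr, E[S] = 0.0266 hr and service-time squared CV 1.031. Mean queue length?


ρ = λ·E[S] = 10.82·0.0266 = 0.2878
Lq = ρ²(1+C_s²)/(2(1−ρ)) = 0.08284·(1+1.031)/(2·0.7122)
= 0.08284·2.0310/1.4244 = 0.11811

Final: 0.11811


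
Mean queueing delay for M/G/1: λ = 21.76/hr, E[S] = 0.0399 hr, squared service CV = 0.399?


ρ = λ·E[S] = 21.76·0.0399 = 0.8682
E[S²] = E[S]²(1+C_s²) = 0.0399²·(1+0.399) = 0.002227
Wq = λ·E[S²]/(2(1−ρ)) = 21.76·0.002227/(2·0.1318) = 0.18389 hr

Final: 0.18389 hr


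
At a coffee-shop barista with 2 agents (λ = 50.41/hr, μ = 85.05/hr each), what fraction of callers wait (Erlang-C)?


a = λ/μ = 0.5927; ρ = a/2 = 0.2964
P₀ = 0.542787 (from M/M/c formula)
C(c,a) = [a^c/(c!(1−ρ))]·P₀ = [0.35131/(2·0.7036)]·0.542787
= 0.24963·0.542787 = 0.135497

Final: 0.135497


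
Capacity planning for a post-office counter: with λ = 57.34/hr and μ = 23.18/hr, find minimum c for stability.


Stability requires cμ > λ ⇔ c > λ/μ.
λ/μ = 57.34/23.18 = 2.4737
Minimum integer c = ⌊2.4737⌋ + 1 = 3
Check: 3·23.18 = 69.54 > 57.34, while 2·23.18 = 46.36 ≤ 57.34

Final: 3 servers


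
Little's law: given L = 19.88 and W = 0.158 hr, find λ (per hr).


λ = L/W = 19.88/0.158 = 125.8228 /hr

Final: 125.8228 /hr


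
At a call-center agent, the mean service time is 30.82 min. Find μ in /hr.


μ = 1/(service time) in consistent units.
1 hour = 60 min, so μ = 60/30.82 = 1.9468 per hour

Final: 1.9468 /hr


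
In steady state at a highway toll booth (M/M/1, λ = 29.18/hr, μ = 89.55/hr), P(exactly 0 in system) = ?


ρ = 29.18/89.55 = 0.3259
P_n = (1−ρ)·ρ^n = (1 − 0.3259)·0.3259^0 = 0.6741·1.000000 = 0.674149

Final: 0.674149


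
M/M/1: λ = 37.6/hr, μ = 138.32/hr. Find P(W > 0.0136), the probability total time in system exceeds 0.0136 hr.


W ~ Exponential(μ−λ) for M/M/1.
μ − λ = 138.32 − 37.6 = 100.7200
P(W > t) = e^{−(μ−λ)t} = e^{−1.3698} = 0.254160

Final: 0.254160


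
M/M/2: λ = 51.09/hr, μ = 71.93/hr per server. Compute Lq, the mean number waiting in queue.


a = λ/μ = 0.7103; ρ = a/2 = 0.3551
P₀ = 0.475866
Lq = P₀·a^c·ρ / (c!·(1−ρ)²) = 0.475866·0.50449·0.3551/(2·0.41585)
= 0.10251

Final: 0.10251


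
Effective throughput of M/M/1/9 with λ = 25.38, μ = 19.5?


ρ = 1.3015; P_K = (1−ρ)ρ^9/(1−ρ^10) = 0.249569
λ_eff = λ(1 − P_K) = 25.38·(1 − 0.249569) = 25.38·0.750431 = 19.0459 /hr

Final: 19.0459 /hr


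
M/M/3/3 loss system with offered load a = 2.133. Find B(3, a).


B(c,a) = (a^c/c!) / Σ_{k=0}^{c} a^k/k!
a^3/3! = 1.617414
Σ terms (k=0..3): 1.00000 + 2.13300 + 2.27484 + 1.61741 = 7.025259
B = 1.617414/7.025259 = 0.230228

Final: 0.230228


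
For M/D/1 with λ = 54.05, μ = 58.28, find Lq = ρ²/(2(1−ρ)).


ρ = 54.05/58.28 = 0.9274
M/D/1: Lq = ρ²/(2(1−ρ)) = 0.8601/(2·0.07258) = 5.92518

Final: 5.92518


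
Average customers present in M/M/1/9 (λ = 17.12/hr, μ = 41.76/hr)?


ρ = 17.12/41.76 = 0.4100
L = ρ[1 − (K+1)ρ^K + Kρ^(K+1)] / [(1−ρ)(1−ρ^(K+1))]
Numerator: 0.4100·(1 − 10·0.0003271 + 9·0.0001341) = 0.409115
Denominator: (0.5900)·(0.999866) = 0.589959
L = 0.409115/0.589959 = 0.6935

Final: 0.6935


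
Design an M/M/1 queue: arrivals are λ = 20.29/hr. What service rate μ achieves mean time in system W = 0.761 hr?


W = 1/(μ−λ) ⇒ μ − λ = 1/W = 1/0.761 = 1.3141
μ = λ + 1/W = 20.29 + 1.3141 = 21.6041 per hr

Final: 21.6041 /hr


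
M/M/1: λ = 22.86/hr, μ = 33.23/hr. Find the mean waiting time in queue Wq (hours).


ρ = 22.86/33.23 = 0.6879
Wq = ρ/(μ−λ) = 0.6879/(33.23 − 22.86) = 0.6879/10.37 = 0.06634 hr

Final: 0.06634 hr


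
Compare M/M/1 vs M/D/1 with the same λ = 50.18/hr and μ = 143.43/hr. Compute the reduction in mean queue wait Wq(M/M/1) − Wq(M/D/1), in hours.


ρ = 50.18/143.43 = 0.3499
Wq(M/M/1) = ρ/(μ−λ) = 0.3499/93.25 = 0.003752 hr
Wq(M/D/1) = ρ/(2(μ−λ)) = 0.001876 hr
Savings = 0.003752 − 0.001876 = 0.001876 hr

Final: 0.001876 hr


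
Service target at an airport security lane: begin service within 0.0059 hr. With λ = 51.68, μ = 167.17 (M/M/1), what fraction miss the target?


ρ = 51.68/167.17 = 0.3091
P(Wq > t) = ρ·e^{−(μ−λ)t} = 0.3091·e^{−0.6814}
= 0.3091·0.505913 = 0.156401

Final: 0.156401


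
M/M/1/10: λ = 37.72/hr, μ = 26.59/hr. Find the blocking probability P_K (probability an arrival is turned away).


ρ = λ/μ = 37.72/26.59 = 1.4186
P_K = (1−ρ)ρ^K/(1−ρ^(K+1)) = (-0.4186·33.001484)/(1 − 46.815193)
= -13.813709/-45.815193 = 0.301509

Final: 0.301509


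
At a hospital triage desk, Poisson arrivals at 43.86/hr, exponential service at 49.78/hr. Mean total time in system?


W = 1/(μ−λ) = 1/(49.78 − 43.86) = 1/5.92 = 0.1689 hr

Final: 0.1689 hr


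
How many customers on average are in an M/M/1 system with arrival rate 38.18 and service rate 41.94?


ρ = λ/μ = 38.18/41.94 = 0.9103
L = ρ/(1−ρ) = 0.9103/(1 − 0.9103) = 0.9103/0.08965 = 10.1543

Final: 10.1543


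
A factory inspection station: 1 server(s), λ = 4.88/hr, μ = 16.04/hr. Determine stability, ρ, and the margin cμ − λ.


Total capacity cμ = 1·16.04 = 16.04/hr
ρ = λ/(cμ) = 4.88/16.04 = 0.3042
Stable ⇔ ρ < 1: YES
Spare capacity = cμ − λ = 16.04 − 4.88 = 11.16/hr

Final: ρ = 0.3042; stable; margin = 11.16/hr


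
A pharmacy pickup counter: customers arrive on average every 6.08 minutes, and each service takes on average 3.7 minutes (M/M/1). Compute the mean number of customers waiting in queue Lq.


λ = 60/6.08 = 9.8684 /hr
μ = 60/3.7 = 16.2162 /hr
ρ = λ/μ = 9.8684/16.2162 = 0.6086
Lq = ρ²/(1−ρ) = 0.3703/0.3914 = 0.9461

Final: 0.9461


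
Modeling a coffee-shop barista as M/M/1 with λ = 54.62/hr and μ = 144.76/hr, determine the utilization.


ρ = λ/μ = 54.62/144.76 = 0.3773

Final: 0.3773


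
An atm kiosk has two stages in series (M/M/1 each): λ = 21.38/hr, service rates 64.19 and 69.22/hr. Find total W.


Each node sees arrival rate λ = 21.38/hr (tandem ⇒ throughput preserved).
W₁ = 1/(μ₁−λ) = 1/(64.19−21.38) = 0.02336 hr
W₂ = 1/(μ₂−λ) = 1/(69.22−21.38) = 0.02090 hr
W_total = W₁ + W₂ = 0.02336 + 0.02090 = 0.04426 hr

Final: 0.04426 hr


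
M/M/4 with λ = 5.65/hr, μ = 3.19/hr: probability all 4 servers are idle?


a = λ/μ = 5.65/3.19 = 1.7712; ρ = a/c = 0.4428
Σ_{k=0}^{3} a^k/k! (terms k=0..3) = 1.00000 + 1.77116 + 1.56850 + 0.92602 = 5.26569
Tail: a^4/(4!(1−ρ)) = 9.84081/(24·0.5572) = 0.73587
P₀ = 1/(5.26569 + 0.73587) = 1/6.00156 = 0.166623

Final: 0.166623


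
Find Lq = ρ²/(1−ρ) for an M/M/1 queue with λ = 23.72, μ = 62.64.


ρ = 23.72/62.64 = 0.3787
Lq = ρ²/(1−ρ) = 0.1434/0.6213 = 0.2308

Final: 0.2308


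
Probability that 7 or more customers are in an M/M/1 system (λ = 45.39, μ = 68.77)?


ρ = 45.39/68.77 = 0.6600
P(N ≥ n) = ρ^n = 0.6600^7 = 0.054567

Final: 0.054567


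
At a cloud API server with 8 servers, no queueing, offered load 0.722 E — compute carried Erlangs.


B(8,0.722) = 0.0000008896 (Erlang-B)
Carried load = a(1 − B) = 0.722·(1 − 0.0000008896) = 0.722·0.999999 = 0.7220 E

Final: 0.7220 Erlangs


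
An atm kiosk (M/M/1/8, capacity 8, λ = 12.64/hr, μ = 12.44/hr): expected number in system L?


ρ = 12.64/12.44 = 1.0161
L = ρ[1 − (K+1)ρ^K + Kρ^(K+1)] / [(1−ρ)(1−ρ^(K+1))]
Numerator: 1.0161·(1 − 9·1.136092 + 8·1.154357) = 0.010190
Denominator: (-0.01608)·(-0.154357) = 0.002482
L = 0.010190/0.002482 = 4.1063

Final: 4.1063


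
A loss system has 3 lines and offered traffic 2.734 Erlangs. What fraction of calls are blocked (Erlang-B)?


B(c,a) = (a^c/c!) / Σ_{k=0}^{c} a^k/k!
a^3/3! = 3.405997
Σ terms (k=0..3): 1.00000 + 2.73400 + 3.73738 + 3.40600 = 10.877375
B = 3.405997/10.877375 = 0.313127

Final: 0.313127


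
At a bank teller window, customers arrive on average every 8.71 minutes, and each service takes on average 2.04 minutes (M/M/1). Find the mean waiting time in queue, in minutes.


λ = 60/8.71 = 6.8886 /hr
μ = 60/2.04 = 29.4118 /hr
ρ = λ/μ = 6.8886/29.4118 = 0.2342
Wq = ρ/(μ−λ) = 0.2342/(29.4118−6.8886) = 0.01040 hr
In minutes: 0.01040·60 = 0.6239 min

Final: 0.6239 min
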